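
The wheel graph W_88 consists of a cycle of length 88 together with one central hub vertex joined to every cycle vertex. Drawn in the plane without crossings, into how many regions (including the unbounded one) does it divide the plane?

89

W_88 has V = 88 + 1 = 89 vertices and E = 2·88 = 176 edges.
By Euler's formula F = 2 − V + E = 2 − 89 + 176 = 89.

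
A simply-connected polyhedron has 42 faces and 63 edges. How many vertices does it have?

23

Here V − E + F = 2.
V = 2 + E − F = 2 + 63 − 42 = 23.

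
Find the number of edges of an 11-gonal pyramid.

22

A pyramid on an n-gon base has one n-gon and n triangles: V = 11 + 1 = 12, E = 2·11 = 22, F = 11 + 1 = 12.
Check: V − E + F = 12 − 22 + 12 = 2.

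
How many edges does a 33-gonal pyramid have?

66

A pyramid on an n-gon base has one n-gon and n triangles: V = 33 + 1 = 34, E = 2·33 = 66, F = 33 + 1 = 34.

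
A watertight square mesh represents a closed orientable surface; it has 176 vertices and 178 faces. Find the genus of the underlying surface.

2

Every face is a square, so 2E = 4·178 = 712, giving E = 356.
χ = V − E + F = 176 − 356 + 178 = -2.
For a closed orientable surface χ = 2 − 2g, so g = (2 − (-2))/2 = 2.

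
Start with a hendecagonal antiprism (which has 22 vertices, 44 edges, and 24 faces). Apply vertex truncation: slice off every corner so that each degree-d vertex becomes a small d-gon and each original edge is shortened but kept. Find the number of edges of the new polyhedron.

Truncation replaces each original edge-end by a new vertex, so V′ = 2E = 88.
Each original edge survives, and each old vertex of degree d contributes d new edges; summing degrees gives Σd = 2E, so E′ = E + 2E = 3E = 132.
Each original face survives and each original vertex becomes one new face: F′ = F + V = 46.

132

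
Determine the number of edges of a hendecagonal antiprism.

44

An antiprism on an n-gon has two n-gon caps and 2n triangles: V = 2·11 = 22, E = 4·11 = 44, F = 2·11 + 2 = 24.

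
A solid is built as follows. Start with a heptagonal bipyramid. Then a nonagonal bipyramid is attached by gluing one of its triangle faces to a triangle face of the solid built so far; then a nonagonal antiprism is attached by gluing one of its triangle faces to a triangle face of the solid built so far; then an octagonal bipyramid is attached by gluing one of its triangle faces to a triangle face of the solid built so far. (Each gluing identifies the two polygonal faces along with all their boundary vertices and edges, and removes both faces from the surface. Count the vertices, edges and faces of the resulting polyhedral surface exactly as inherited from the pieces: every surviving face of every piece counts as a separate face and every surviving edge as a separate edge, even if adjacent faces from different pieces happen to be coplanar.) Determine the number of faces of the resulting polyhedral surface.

62

A heptagonal bipyramid: V=9, E=21, F=14.
Attach a nonagonal bipyramid (V=11, E=27, F=18) along a 3-gon: merge 3 vertices and 3 edges, delete both glued faces → V=17, E=45, F=30.
Attach a nonagonal antiprism (V=18, E=36, F=20) along a 3-gon: merge 3 vertices and 3 edges, delete both glued faces → V=32, E=78, F=48.
Attach an octagonal bipyramid (V=10, E=24, F=16) along a 3-gon: merge 3 vertices and 3 edges, delete both glued faces → V=39, E=99, F=62.
Check: V − E + F = 39 − 99 + 62 = 2.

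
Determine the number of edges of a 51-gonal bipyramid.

153

A bipyramid over an n-gon has 2n triangular faces and n + 2 vertices: V = 51 + 2 = 53, E = 3·51 = 153, F = 2·51 = 102.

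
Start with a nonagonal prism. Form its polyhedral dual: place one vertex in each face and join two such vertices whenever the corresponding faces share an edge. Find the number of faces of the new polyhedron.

The base solid has V = 18, E = 27, F = 11.
The dual swaps V and F and preserves E: V′ = F = 11, E′ = E = 27, F′ = V = 18.

18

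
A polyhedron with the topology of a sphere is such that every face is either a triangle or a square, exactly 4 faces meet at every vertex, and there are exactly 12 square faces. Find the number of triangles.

8

Let x be the number of triangles; then F = 12 + x.
Edge–face incidences: 2E = 4·12 + 3·x = 48 + 3x.
Every vertex has degree 4, so 4V = 2E.
Euler: V − E + F = 2 ⇒ (2E)/4 − E + (12 + x) = 2.
Multiply by 8: 2·(2E) − 4·(2E) + 8·(12 + x) = 16, i.e. 96 + 8x − 2·(48 + 3x) = 16.
Collecting terms: 2x = 16, so x = 8.
Then 2E = 48 + 3·8 = 72, so E = 36, V = 2E/4 = 18, F = 12 + 8 = 20.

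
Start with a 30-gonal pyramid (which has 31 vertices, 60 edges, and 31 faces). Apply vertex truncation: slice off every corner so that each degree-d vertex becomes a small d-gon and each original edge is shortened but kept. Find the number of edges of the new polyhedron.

180

Truncation replaces each original edge-end by a new vertex, so V′ = 2E = 120.
Each original edge survives, and each old vertex of degree d contributes d new edges; summing degrees gives Σd = 2E, so E′ = E + 2E = 3E = 180.
Each original face survives and each original vertex becomes one new face: F′ = F + V = 62.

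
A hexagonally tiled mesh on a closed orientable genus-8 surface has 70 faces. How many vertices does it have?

126

χ = 2 − 2·8 = -14, and every face is a hexagon so 6F = 2E.
E = 6·70/2 = 210. Then V = -14 + E − F = -14 + 210 − 70 = 126.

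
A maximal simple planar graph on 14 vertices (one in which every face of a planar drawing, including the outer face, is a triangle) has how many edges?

36

In a plane triangulation 3F = 2E and V − E + F = 2, so E = 3V − 6 = 3·14 − 6 = 36.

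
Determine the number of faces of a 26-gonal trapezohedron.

52

The n-trapezohedron (dual of the n-antiprism) has V = 2·26 + 2 = 54, E = 4·26 = 104, F = 2·26 = 52.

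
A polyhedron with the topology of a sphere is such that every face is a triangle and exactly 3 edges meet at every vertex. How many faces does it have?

Each face has 3 edges and each edge borders two faces, so 2E = 3F.
Each vertex has degree 3, so 3V = 2E and hence V = 3F/3.
Euler: V − E + F = 2 ⇒ (3F/3) − (3F/2) + F = 2.
Multiply by 6: (6 − 9 + 6)F = 12, i.e. 3F = 12.
So F = 4, E = 3·4/2 = 6, V = 3·4/3 = 4.

4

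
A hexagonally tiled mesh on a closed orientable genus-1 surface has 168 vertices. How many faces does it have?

χ = 2 − 2·1 = 0, and every face is a hexagon so 6F = 2E.
V − E + F = 0 with E = 6F/2 gives 168 − (6/2 − 1)·F = 0, so F = 84 and E = 252.

84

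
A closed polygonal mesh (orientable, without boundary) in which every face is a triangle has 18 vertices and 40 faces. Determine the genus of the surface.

Every face is a triangle, so 2E = 3·40 = 120, giving E = 60.
χ = V − E + F = 18 − 60 + 40 = -2.
For a closed orientable surface χ = 2 − 2g, so g = (2 − (-2))/2 = 2.

2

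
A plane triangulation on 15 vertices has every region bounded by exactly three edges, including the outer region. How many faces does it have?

26

In a plane triangulation 3F = 2E and V − E + F = 2, so F = 2V − 4 = 2·15 − 4 = 26.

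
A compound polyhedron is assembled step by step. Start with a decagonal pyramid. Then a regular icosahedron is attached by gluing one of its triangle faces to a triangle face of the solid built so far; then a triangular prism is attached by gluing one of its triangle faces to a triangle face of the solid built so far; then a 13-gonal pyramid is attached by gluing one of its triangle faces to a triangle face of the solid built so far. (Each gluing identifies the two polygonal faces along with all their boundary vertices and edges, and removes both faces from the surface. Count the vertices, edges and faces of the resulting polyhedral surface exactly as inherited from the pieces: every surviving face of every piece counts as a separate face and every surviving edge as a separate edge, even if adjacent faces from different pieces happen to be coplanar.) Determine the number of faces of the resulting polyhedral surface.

44

A decagonal pyramid: V=11, E=20, F=11.
Attach a regular icosahedron (V=12, E=30, F=20) along a 3-gon: merge 3 vertices and 3 edges, delete both glued faces → V=20, E=47, F=29.
Attach a triangular prism (V=6, E=9, F=5) along a 3-gon: merge 3 vertices and 3 edges, delete both glued faces → V=23, E=53, F=32.
Attach a 13-gonal pyramid (V=14, E=26, F=14) along a 3-gon: merge 3 vertices and 3 edges, delete both glued faces → V=34, E=76, F=44.
Check: V − E + F = 34 − 76 + 44 = 2.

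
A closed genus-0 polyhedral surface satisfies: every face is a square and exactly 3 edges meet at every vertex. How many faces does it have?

Each face has 4 edges and each edge borders two faces, so 2E = 4F.
Each vertex has degree 3, so 3V = 2E and hence V = 4F/3.
Euler: V − E + F = 2 ⇒ (4F/3) − (4F/2) + F = 2.
Multiply by 6: (8 − 12 + 6)F = 12, i.e. 2F = 12.
So F = 6, E = 4·6/2 = 12, V = 4·6/3 = 8.

6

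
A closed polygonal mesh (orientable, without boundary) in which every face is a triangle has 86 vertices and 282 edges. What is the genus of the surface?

5

Every face is a triangle and each edge borders two faces, so 3F = 2·282, giving F = 188.
χ = V − E + F = 86 − 282 + 188 = -8.
For a closed orientable surface χ = 2 − 2g, so g = (2 − (-8))/2 = 5.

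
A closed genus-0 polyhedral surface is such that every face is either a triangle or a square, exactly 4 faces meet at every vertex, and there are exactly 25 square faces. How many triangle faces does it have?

Let x be the number of triangles; then F = 25 + x.
Edge–face incidences: 2E = 4·25 + 3·x = 100 + 3x.
Every vertex has degree 4, so 4V = 2E.
Euler: V − E + F = 2 ⇒ (2E)/4 − E + (25 + x) = 2.
Multiply by 8: 2·(2E) − 4·(2E) + 8·(25 + x) = 16, i.e. 200 + 8x − 2·(100 + 3x) = 16.
Collecting terms: 2x = 16, so x = 8.
Then 2E = 100 + 3·8 = 124, so E = 62, V = 2E/4 = 31, F = 25 + 8 = 33.

8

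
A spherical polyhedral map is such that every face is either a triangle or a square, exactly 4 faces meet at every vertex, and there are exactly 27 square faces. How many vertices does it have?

Let x be the number of triangles; then F = 27 + x.
Edge–face incidences: 2E = 4·27 + 3·x = 108 + 3x.
Every vertex has degree 4, so 4V = 2E.
Euler: V − E + F = 2 ⇒ (2E)/4 − E + (27 + x) = 2.
Multiply by 8: 2·(2E) − 4·(2E) + 8·(27 + x) = 16, i.e. 216 + 8x − 2·(108 + 3x) = 16.
Collecting terms: 2x = 16, so x = 8.
Then 2E = 108 + 3·8 = 132, so E = 66, V = 2E/4 = 33, F = 27 + 8 = 35.

33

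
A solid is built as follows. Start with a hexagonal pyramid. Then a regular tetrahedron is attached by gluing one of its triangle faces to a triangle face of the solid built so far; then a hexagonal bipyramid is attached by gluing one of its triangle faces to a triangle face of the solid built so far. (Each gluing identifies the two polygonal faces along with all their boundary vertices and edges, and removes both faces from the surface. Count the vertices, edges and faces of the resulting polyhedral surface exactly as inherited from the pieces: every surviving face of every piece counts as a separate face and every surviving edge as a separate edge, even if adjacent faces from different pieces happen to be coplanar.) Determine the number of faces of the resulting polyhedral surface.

19

A hexagonal pyramid: V=7, E=12, F=7.
Attach a regular tetrahedron (V=4, E=6, F=4) along a 3-gon: merge 3 vertices and 3 edges, delete both glued faces → V=8, E=15, F=9.
Attach a hexagonal bipyramid (V=8, E=18, F=12) along a 3-gon: merge 3 vertices and 3 edges, delete both glued faces → V=13, E=30, F=19.
Check: V − E + F = 13 − 30 + 19 = 2.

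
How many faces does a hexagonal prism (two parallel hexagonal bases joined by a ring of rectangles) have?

A prism on an n-gon has two n-gon bases and n rectangular sides: V = 2·6 = 12, E = 3·6 = 18, F = 6 + 2 = 8.

8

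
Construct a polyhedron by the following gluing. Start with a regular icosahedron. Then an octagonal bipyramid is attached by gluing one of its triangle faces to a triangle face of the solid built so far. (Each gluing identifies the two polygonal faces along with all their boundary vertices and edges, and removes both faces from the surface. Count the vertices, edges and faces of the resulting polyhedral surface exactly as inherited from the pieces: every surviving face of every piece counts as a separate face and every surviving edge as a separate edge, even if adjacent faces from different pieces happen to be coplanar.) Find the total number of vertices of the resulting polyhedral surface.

A regular icosahedron: V=12, E=30, F=20.
Attach an octagonal bipyramid (V=10, E=24, F=16) along a 3-gon: merge 3 vertices and 3 edges, delete both glued faces → V=19, E=51, F=34.
Check: V − E + F = 19 − 51 + 34 = 2.

19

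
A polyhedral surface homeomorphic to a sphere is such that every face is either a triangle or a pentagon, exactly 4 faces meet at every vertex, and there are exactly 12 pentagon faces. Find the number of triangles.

Let x be the number of triangles; then F = 12 + x.
Edge–face incidences: 2E = 5·12 + 3·x = 60 + 3x.
Every vertex has degree 4, so 4V = 2E.
Euler: V − E + F = 2 ⇒ (2E)/4 − E + (12 + x) = 2.
Multiply by 8: 2·(2E) − 4·(2E) + 8·(12 + x) = 16, i.e. 96 + 8x − 2·(60 + 3x) = 16.
Collecting terms: 2x − 24 = 16, so 2x = 40, so x = 20.
Then 2E = 60 + 3·20 = 120, so E = 60, V = 2E/4 = 30, F = 12 + 20 = 32.

20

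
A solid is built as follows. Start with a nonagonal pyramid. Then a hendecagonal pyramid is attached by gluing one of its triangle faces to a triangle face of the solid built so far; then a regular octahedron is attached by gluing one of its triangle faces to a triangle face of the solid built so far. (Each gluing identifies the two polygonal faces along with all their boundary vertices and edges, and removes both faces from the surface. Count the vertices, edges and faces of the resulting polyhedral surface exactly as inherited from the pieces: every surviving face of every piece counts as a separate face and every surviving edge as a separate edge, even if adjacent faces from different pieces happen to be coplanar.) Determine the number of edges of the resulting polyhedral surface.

46

A nonagonal pyramid: V=10, E=18, F=10.
Attach a hendecagonal pyramid (V=12, E=22, F=12) along a 3-gon: merge 3 vertices and 3 edges, delete both glued faces → V=19, E=37, F=20.
Attach a regular octahedron (V=6, E=12, F=8) along a 3-gon: merge 3 vertices and 3 edges, delete both glued faces → V=22, E=46, F=26.
Check: V − E + F = 22 − 46 + 26 = 2.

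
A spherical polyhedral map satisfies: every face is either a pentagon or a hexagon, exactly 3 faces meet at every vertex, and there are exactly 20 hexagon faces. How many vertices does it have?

Let x be the number of pentagons; then F = 20 + x.
Edge–face incidences: 2E = 6·20 + 5·x = 120 + 5x.
Every vertex has degree 3, so 3V = 2E.
Euler: V − E + F = 2 ⇒ (2E)/3 − E + (20 + x) = 2.
Multiply by 6: 2·(2E) − 3·(2E) + 6·(20 + x) = 12, i.e. 120 + 6x − (120 + 5x) = 12.
Collecting terms: x = 12.
Then 2E = 120 + 5·12 = 180, so E = 90, V = 2E/3 = 60, F = 20 + 12 = 32.

60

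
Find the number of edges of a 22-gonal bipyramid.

A bipyramid over an n-gon has 2n triangular faces and n + 2 vertices: V = 22 + 2 = 24, E = 3·22 = 66, F = 2·22 = 44.
Check: V − E + F = 24 − 66 + 44 = 2.

66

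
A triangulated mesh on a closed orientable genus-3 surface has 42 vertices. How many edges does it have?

138

χ = 2 − 2·3 = -4, and every face is a triangle so 3F = 2E.
V − E + F = -4 with E = 3F/2 gives 42 − (3/2 − 1)·F = -4, so F = 92 and E = 138.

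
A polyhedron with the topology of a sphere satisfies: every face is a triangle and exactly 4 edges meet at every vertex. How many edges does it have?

12

Each face has 3 edges and each edge borders two faces, so 2E = 3F.
Each vertex has degree 4, so 4V = 2E and hence V = 3F/4.
Euler: V − E + F = 2 ⇒ (3F/4) − (3F/2) + F = 2.
Multiply by 8: (6 − 12 + 8)F = 16, i.e. 2F = 16.
So F = 8, E = 3·8/2 = 12, V = 3·8/4 = 6.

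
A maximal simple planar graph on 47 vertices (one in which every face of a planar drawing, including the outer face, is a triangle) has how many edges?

135

In a plane triangulation 3F = 2E and V − E + F = 2, so E = 3V − 6 = 3·47 − 6 = 135.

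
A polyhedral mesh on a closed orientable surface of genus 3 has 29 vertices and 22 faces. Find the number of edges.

55

For a closed orientable surface of genus 3, χ = 2 − 2·3 = -4.
E = V + F − (-4) = 29 + 22 − (-4) = 55.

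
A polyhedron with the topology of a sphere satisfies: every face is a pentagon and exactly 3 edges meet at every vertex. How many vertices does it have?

Each face has 5 edges and each edge borders two faces, so 2E = 5F.
Each vertex has degree 3, so 3V = 2E and hence V = 5F/3.
Euler: V − E + F = 2 ⇒ (5F/3) − (5F/2) + F = 2.
Multiply by 6: (10 − 15 + 6)F = 12, i.e. 1F = 12.
So F = 12, E = 5·12/2 = 30, V = 5·12/3 = 20.

20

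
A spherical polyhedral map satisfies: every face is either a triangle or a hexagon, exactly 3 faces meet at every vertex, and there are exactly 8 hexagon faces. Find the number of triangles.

Let x be the number of triangles; then F = 8 + x.
Edge–face incidences: 2E = 6·8 + 3·x = 48 + 3x.
Every vertex has degree 3, so 3V = 2E.
Euler: V − E + F = 2 ⇒ (2E)/3 − E + (8 + x) = 2.
Multiply by 6: 2·(2E) − 3·(2E) + 6·(8 + x) = 12, i.e. 48 + 6x − (48 + 3x) = 12.
Collecting terms: 3x = 12, so x = 4.
Then 2E = 48 + 3·4 = 60, so E = 30, V = 2E/3 = 20, F = 8 + 4 = 12.

4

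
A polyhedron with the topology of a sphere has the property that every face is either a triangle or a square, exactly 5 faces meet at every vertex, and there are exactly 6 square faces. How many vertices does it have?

Let x be the number of triangles; then F = 6 + x.
Edge–face incidences: 2E = 4·6 + 3·x = 24 + 3x.
Every vertex has degree 5, so 5V = 2E.
Euler: V − E + F = 2 ⇒ (2E)/5 − E + (6 + x) = 2.
Multiply by 10: 2·(2E) − 5·(2E) + 10·(6 + x) = 20, i.e. 60 + 10x − 3·(24 + 3x) = 20.
Collecting terms: x − 12 = 20, so x = 32.
Then 2E = 24 + 3·32 = 120, so E = 60, V = 2E/5 = 24, F = 6 + 32 = 38.

24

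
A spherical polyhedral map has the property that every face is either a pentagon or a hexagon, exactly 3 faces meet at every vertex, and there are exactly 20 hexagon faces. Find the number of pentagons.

Let x be the number of pentagons; then F = 20 + x.
Edge–face incidences: 2E = 6·20 + 5·x = 120 + 5x.
Every vertex has degree 3, so 3V = 2E.
Euler: V − E + F = 2 ⇒ (2E)/3 − E + (20 + x) = 2.
Multiply by 6: 2·(2E) − 3·(2E) + 6·(20 + x) = 12, i.e. 120 + 6x − (120 + 5x) = 12.
Collecting terms: x = 12.
Then 2E = 120 + 5·12 = 180, so E = 90, V = 2E/3 = 60, F = 20 + 12 = 32.

12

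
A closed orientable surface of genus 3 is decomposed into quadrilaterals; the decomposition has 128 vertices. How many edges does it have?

264

χ = 2 − 2·3 = -4, and every face is a square so 4F = 2E.
V − E + F = -4 with E = 4F/2 gives 128 − (4/2 − 1)·F = -4, so F = 132 and E = 264.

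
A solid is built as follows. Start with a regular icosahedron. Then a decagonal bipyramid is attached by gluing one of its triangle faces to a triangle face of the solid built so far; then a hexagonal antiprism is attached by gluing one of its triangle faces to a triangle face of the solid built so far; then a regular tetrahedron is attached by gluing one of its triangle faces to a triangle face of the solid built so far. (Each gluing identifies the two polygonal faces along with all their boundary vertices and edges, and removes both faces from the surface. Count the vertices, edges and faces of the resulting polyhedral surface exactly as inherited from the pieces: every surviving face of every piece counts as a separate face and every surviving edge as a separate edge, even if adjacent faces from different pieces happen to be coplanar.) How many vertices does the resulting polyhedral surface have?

31

A regular icosahedron: V=12, E=30, F=20.
Attach a decagonal bipyramid (V=12, E=30, F=20) along a 3-gon: merge 3 vertices and 3 edges, delete both glued faces → V=21, E=57, F=38.
Attach a hexagonal antiprism (V=12, E=24, F=14) along a 3-gon: merge 3 vertices and 3 edges, delete both glued faces → V=30, E=78, F=50.
Attach a regular tetrahedron (V=4, E=6, F=4) along a 3-gon: merge 3 vertices and 3 edges, delete both glued faces → V=31, E=81, F=52.
Check: V − E + F = 31 − 81 + 52 = 2.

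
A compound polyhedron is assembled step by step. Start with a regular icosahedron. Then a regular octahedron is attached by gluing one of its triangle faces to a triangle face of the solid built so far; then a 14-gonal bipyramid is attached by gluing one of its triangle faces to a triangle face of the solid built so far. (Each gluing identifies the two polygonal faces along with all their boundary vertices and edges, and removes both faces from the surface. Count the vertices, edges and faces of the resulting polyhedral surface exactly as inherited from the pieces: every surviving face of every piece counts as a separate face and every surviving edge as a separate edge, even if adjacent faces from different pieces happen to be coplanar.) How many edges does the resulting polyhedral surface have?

A regular icosahedron: V=12, E=30, F=20.
Attach a regular octahedron (V=6, E=12, F=8) along a 3-gon: merge 3 vertices and 3 edges, delete both glued faces → V=15, E=39, F=26.
Attach a 14-gonal bipyramid (V=16, E=42, F=28) along a 3-gon: merge 3 vertices and 3 edges, delete both glued faces → V=28, E=78, F=52.
Check: V − E + F = 28 − 78 + 52 = 2.

78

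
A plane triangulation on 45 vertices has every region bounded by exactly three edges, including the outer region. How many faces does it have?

86

In a plane triangulation 3F = 2E and V − E + F = 2, so F = 2V − 4 = 2·45 − 4 = 86.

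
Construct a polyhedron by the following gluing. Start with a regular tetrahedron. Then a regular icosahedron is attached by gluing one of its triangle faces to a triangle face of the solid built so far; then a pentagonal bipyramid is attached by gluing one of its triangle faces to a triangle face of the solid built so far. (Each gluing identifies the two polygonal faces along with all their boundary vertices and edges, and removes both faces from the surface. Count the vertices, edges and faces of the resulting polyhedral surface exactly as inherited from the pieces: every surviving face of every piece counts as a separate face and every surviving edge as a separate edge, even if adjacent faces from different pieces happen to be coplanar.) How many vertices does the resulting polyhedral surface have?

17

A regular tetrahedron: V=4, E=6, F=4.
Attach a regular icosahedron (V=12, E=30, F=20) along a 3-gon: merge 3 vertices and 3 edges, delete both glued faces → V=13, E=33, F=22.
Attach a pentagonal bipyramid (V=7, E=15, F=10) along a 3-gon: merge 3 vertices and 3 edges, delete both glued faces → V=17, E=45, F=30.
Check: V − E + F = 17 − 45 + 30 = 2.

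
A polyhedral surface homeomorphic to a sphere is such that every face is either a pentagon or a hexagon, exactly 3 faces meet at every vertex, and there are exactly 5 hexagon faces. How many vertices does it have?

30

Let x be the number of pentagons; then F = 5 + x.
Edge–face incidences: 2E = 6·5 + 5·x = 30 + 5x.
Every vertex has degree 3, so 3V = 2E.
Euler: V − E + F = 2 ⇒ (2E)/3 − E + (5 + x) = 2.
Multiply by 6: 2·(2E) − 3·(2E) + 6·(5 + x) = 12, i.e. 30 + 6x − (30 + 5x) = 12.
Collecting terms: x = 12.
Then 2E = 30 + 5·12 = 90, so E = 45, V = 2E/3 = 30, F = 5 + 12 = 17.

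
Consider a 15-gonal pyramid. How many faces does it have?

16

A pyramid on an n-gon base has one n-gon and n triangles: V = 15 + 1 = 16, E = 2·15 = 30, F = 15 + 1 = 16.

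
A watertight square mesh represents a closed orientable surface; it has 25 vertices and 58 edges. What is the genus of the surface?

Every face is a square and each edge borders two faces, so 4F = 2·58, giving F = 29.
χ = V − E + F = 25 − 58 + 29 = -4.
For a closed orientable surface χ = 2 − 2g, so g = (2 − (-4))/2 = 3.

3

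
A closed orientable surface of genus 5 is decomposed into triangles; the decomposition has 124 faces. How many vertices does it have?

χ = 2 − 2·5 = -8, and every face is a triangle so 3F = 2E.
E = 3·124/2 = 186. Then V = -8 + E − F = -8 + 186 − 124 = 54.

54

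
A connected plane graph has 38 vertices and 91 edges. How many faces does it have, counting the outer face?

55

Euler's formula for a connected plane graph: V − E + F = 2, so F = 2 − 38 + 91 = 55.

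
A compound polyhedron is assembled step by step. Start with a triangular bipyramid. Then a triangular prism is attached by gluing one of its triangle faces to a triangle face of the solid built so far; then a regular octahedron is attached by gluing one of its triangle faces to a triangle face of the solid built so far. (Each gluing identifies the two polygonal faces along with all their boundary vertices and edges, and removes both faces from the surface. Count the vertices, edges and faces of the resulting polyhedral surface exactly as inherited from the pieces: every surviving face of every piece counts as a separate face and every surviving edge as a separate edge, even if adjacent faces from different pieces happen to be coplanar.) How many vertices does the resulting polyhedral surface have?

11

A triangular bipyramid: V=5, E=9, F=6.
Attach a triangular prism (V=6, E=9, F=5) along a 3-gon: merge 3 vertices and 3 edges, delete both glued faces → V=8, E=15, F=9.
Attach a regular octahedron (V=6, E=12, F=8) along a 3-gon: merge 3 vertices and 3 edges, delete both glued faces → V=11, E=24, F=15.
Check: V − E + F = 11 − 24 + 15 = 2.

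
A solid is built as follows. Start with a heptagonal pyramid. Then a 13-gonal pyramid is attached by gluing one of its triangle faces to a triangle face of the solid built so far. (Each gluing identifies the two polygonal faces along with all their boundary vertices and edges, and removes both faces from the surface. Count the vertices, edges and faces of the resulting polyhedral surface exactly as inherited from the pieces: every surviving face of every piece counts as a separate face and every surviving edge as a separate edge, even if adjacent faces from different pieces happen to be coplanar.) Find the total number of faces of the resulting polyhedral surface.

20

A heptagonal pyramid: V=8, E=14, F=8.
Attach a 13-gonal pyramid (V=14, E=26, F=14) along a 3-gon: merge 3 vertices and 3 edges, delete both glued faces → V=19, E=37, F=20.
Check: V − E + F = 19 − 37 + 20 = 2.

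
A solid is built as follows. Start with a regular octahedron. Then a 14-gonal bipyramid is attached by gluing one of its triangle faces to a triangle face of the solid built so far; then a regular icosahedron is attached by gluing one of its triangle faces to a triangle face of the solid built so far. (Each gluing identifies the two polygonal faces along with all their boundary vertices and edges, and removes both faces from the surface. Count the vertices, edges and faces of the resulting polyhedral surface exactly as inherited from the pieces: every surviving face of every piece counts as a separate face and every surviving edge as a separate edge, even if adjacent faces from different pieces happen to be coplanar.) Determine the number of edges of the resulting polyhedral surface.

78

A regular octahedron: V=6, E=12, F=8.
Attach a 14-gonal bipyramid (V=16, E=42, F=28) along a 3-gon: merge 3 vertices and 3 edges, delete both glued faces → V=19, E=51, F=34.
Attach a regular icosahedron (V=12, E=30, F=20) along a 3-gon: merge 3 vertices and 3 edges, delete both glued faces → V=28, E=78, F=52.
Check: V − E + F = 28 − 78 + 52 = 2.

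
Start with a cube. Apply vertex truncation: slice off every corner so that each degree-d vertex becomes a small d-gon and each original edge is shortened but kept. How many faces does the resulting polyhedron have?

14

The base solid has V = 8, E = 12, F = 6.
Truncation replaces each original edge-end by a new vertex, so V′ = 2E = 24.
Each original edge survives, and each old vertex of degree d contributes d new edges; summing degrees gives Σd = 2E, so E′ = E + 2E = 3E = 36.
Each original face survives and each original vertex becomes one new face: F′ = F + V = 14.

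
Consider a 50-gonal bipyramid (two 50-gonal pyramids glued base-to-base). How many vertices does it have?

52

A bipyramid over an n-gon has 2n triangular faces and n + 2 vertices: V = 50 + 2 = 52, E = 3·50 = 150, F = 2·50 = 100.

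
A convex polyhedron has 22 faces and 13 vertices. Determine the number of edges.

Here V − E + F = 2.
E = V + F − (2) = 13 + 22 − (2) = 33.

33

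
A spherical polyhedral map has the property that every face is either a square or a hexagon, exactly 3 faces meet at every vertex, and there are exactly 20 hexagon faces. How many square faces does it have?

Let x be the number of squares; then F = 20 + x.
Edge–face incidences: 2E = 6·20 + 4·x = 120 + 4x.
Every vertex has degree 3, so 3V = 2E.
Euler: V − E + F = 2 ⇒ (2E)/3 − E + (20 + x) = 2.
Multiply by 6: 2·(2E) − 3·(2E) + 6·(20 + x) = 12, i.e. 120 + 6x − (120 + 4x) = 12.
Collecting terms: 2x = 12, so x = 6.
Then 2E = 120 + 4·6 = 144, so E = 72, V = 2E/3 = 48, F = 20 + 6 = 26.

6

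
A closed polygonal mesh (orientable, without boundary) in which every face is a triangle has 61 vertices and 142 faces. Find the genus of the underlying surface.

6

Every face is a triangle, so 2E = 3·142 = 426, giving E = 213.
χ = V − E + F = 61 − 213 + 142 = -10.
For a closed orientable surface χ = 2 − 2g, so g = (2 − (-10))/2 = 6.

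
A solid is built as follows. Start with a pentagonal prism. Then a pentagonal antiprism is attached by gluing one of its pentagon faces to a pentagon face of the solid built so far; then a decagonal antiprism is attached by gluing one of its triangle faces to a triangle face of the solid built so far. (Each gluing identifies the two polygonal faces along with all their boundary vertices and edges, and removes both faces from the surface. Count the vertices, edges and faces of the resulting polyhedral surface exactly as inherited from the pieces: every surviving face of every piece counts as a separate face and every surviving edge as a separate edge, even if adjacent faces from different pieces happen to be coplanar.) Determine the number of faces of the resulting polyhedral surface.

37

A pentagonal prism: V=10, E=15, F=7.
Attach a pentagonal antiprism (V=10, E=20, F=12) along a 5-gon: merge 5 vertices and 5 edges, delete both glued faces → V=15, E=30, F=17.
Attach a decagonal antiprism (V=20, E=40, F=22) along a 3-gon: merge 3 vertices and 3 edges, delete both glued faces → V=32, E=67, F=37.
Check: V − E + F = 32 − 67 + 37 = 2.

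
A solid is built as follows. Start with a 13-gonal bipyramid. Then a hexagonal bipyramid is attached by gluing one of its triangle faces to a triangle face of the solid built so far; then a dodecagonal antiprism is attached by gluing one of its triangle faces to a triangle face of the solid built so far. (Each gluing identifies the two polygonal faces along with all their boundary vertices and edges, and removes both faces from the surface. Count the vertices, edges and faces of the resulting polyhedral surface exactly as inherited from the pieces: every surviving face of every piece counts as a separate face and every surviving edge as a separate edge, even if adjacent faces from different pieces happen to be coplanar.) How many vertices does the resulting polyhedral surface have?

41

A 13-gonal bipyramid: V=15, E=39, F=26.
Attach a hexagonal bipyramid (V=8, E=18, F=12) along a 3-gon: merge 3 vertices and 3 edges, delete both glued faces → V=20, E=54, F=36.
Attach a dodecagonal antiprism (V=24, E=48, F=26) along a 3-gon: merge 3 vertices and 3 edges, delete both glued faces → V=41, E=99, F=60.
Check: V − E + F = 41 − 99 + 60 = 2.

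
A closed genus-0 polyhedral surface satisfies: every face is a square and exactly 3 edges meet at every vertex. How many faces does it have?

Each face has 4 edges and each edge borders two faces, so 2E = 4F.
Each vertex has degree 3, so 3V = 2E and hence V = 4F/3.
Euler: V − E + F = 2 ⇒ (4F/3) − (4F/2) + F = 2.
Multiply by 6: (8 − 12 + 6)F = 12, i.e. 2F = 12.
So F = 6, E = 4·6/2 = 12, V = 4·6/3 = 8.

6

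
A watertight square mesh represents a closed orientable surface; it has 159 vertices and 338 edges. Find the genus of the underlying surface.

Every face is a square and each edge borders two faces, so 4F = 2·338, giving F = 169.
χ = V − E + F = 159 − 338 + 169 = -10.
For a closed orientable surface χ = 2 − 2g, so g = (2 − (-10))/2 = 6.

6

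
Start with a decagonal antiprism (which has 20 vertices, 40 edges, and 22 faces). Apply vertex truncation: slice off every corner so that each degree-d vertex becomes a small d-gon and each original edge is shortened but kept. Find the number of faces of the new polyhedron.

42

Truncation replaces each original edge-end by a new vertex, so V′ = 2E = 80.
Each original edge survives, and each old vertex of degree d contributes d new edges; summing degrees gives Σd = 2E, so E′ = E + 2E = 3E = 120.
Each original face survives and each original vertex becomes one new face: F′ = F + V = 42.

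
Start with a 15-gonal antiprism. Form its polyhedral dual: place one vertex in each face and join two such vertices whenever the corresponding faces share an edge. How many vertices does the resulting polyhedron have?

32

The base solid has V = 30, E = 60, F = 32.
The dual swaps V and F and preserves E: V′ = F = 32, E′ = E = 60, F′ = V = 30.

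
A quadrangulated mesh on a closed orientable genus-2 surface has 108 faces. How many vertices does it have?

106

χ = 2 − 2·2 = -2, and every face is a square so 4F = 2E.
E = 4·108/2 = 216. Then V = -2 + E − F = -2 + 216 − 108 = 106.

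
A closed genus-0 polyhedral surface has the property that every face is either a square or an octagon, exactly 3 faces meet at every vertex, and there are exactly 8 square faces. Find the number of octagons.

Let x be the number of octagons; then F = 8 + x.
Edge–face incidences: 2E = 4·8 + 8·x = 32 + 8x.
Every vertex has degree 3, so 3V = 2E.
Euler: V − E + F = 2 ⇒ (2E)/3 − E + (8 + x) = 2.
Multiply by 6: 2·(2E) − 3·(2E) + 6·(8 + x) = 12, i.e. 48 + 6x − (32 + 8x) = 12.
Collecting terms: −2x + 16 = 12, so −2x = −4, so x = 2.
Then 2E = 32 + 8·2 = 48, so E = 24, V = 2E/3 = 16, F = 8 + 2 = 10.

2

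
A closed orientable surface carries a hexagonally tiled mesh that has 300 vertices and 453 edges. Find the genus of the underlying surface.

2

Every face is a hexagon and each edge borders two faces, so 6F = 2·453, giving F = 151.
χ = V − E + F = 300 − 453 + 151 = -2.
For a closed orientable surface χ = 2 − 2g, so g = (2 − (-2))/2 = 2.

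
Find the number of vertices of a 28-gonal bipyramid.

30

A bipyramid over an n-gon has 2n triangular faces and n + 2 vertices: V = 28 + 2 = 30, E = 3·28 = 84, F = 2·28 = 56.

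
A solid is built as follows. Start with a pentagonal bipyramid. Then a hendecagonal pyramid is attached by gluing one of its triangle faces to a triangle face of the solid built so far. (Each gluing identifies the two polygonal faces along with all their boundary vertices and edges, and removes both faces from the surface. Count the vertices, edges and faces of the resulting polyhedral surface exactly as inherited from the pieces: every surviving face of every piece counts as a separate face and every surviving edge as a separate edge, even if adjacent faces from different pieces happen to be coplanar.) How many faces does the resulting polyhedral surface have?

20

A pentagonal bipyramid: V=7, E=15, F=10.
Attach a hendecagonal pyramid (V=12, E=22, F=12) along a 3-gon: merge 3 vertices and 3 edges, delete both glued faces → V=16, E=34, F=20.
Check: V − E + F = 16 − 34 + 20 = 2.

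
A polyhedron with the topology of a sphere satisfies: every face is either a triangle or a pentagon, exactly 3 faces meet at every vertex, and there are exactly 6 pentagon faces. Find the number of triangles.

Let x be the number of triangles; then F = 6 + x.
Edge–face incidences: 2E = 5·6 + 3·x = 30 + 3x.
Every vertex has degree 3, so 3V = 2E.
Euler: V − E + F = 2 ⇒ (2E)/3 − E + (6 + x) = 2.
Multiply by 6: 2·(2E) − 3·(2E) + 6·(6 + x) = 12, i.e. 36 + 6x − (30 + 3x) = 12.
Collecting terms: 3x + 6 = 12, so 3x = 6, so x = 2.
Then 2E = 30 + 3·2 = 36, so E = 18, V = 2E/3 = 12, F = 6 + 2 = 8.

2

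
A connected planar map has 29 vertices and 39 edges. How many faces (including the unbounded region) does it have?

Euler's formula for a connected plane graph: V − E + F = 2, so F = 2 − 29 + 39 = 12.

12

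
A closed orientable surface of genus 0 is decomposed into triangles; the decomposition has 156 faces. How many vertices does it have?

χ = 2 − 2·0 = 2, and every face is a triangle so 3F = 2E.
E = 3·156/2 = 234. Then V = 2 + E − F = 2 + 234 − 156 = 80.

80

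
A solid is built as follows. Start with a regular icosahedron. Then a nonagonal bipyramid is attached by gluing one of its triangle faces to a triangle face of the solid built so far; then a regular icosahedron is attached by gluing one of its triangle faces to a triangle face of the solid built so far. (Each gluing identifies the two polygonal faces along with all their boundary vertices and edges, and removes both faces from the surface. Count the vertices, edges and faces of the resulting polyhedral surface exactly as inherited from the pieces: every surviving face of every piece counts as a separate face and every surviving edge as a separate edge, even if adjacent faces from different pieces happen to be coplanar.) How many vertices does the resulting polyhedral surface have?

29

A regular icosahedron: V=12, E=30, F=20.
Attach a nonagonal bipyramid (V=11, E=27, F=18) along a 3-gon: merge 3 vertices and 3 edges, delete both glued faces → V=20, E=54, F=36.
Attach a regular icosahedron (V=12, E=30, F=20) along a 3-gon: merge 3 vertices and 3 edges, delete both glued faces → V=29, E=81, F=54.
Check: V − E + F = 29 − 81 + 54 = 2.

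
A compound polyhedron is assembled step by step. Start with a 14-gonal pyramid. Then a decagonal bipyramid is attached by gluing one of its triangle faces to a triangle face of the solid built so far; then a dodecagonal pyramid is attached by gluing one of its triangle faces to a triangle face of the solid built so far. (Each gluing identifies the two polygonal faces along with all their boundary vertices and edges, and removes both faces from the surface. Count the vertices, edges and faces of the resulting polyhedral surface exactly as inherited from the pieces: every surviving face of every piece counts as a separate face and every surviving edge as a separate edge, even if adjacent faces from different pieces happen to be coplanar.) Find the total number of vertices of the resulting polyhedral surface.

34

A 14-gonal pyramid: V=15, E=28, F=15.
Attach a decagonal bipyramid (V=12, E=30, F=20) along a 3-gon: merge 3 vertices and 3 edges, delete both glued faces → V=24, E=55, F=33.
Attach a dodecagonal pyramid (V=13, E=24, F=13) along a 3-gon: merge 3 vertices and 3 edges, delete both glued faces → V=34, E=76, F=44.
Check: V − E + F = 34 − 76 + 44 = 2.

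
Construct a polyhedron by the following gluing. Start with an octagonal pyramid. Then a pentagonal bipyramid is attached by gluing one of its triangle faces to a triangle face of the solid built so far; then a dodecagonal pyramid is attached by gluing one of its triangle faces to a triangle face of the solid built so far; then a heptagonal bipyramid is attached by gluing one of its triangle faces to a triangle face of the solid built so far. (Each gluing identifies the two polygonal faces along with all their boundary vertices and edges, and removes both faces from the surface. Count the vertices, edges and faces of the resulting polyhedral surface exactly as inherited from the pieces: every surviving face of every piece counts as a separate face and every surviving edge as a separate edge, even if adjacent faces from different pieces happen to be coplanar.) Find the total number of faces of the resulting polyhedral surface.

40

An octagonal pyramid: V=9, E=16, F=9.
Attach a pentagonal bipyramid (V=7, E=15, F=10) along a 3-gon: merge 3 vertices and 3 edges, delete both glued faces → V=13, E=28, F=17.
Attach a dodecagonal pyramid (V=13, E=24, F=13) along a 3-gon: merge 3 vertices and 3 edges, delete both glued faces → V=23, E=49, F=28.
Attach a heptagonal bipyramid (V=9, E=21, F=14) along a 3-gon: merge 3 vertices and 3 edges, delete both glued faces → V=29, E=67, F=40.
Check: V − E + F = 29 − 67 + 40 = 2.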